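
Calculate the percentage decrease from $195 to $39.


Find the absolute change:
|39 - 195| = 156
Divide by original and multiply by 100:
156 / 195 x 100 = 80%

80%


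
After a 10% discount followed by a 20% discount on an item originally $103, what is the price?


First discount:
10% of $103 = $10.30
Price after first discount:
$103 - $10.30 = $92.70
Second discount:
20% of $92.70 = $18.54
Final price:
$92.70 - $18.54 = $74.16

$74.16


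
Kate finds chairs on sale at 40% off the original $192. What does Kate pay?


Calculate the discount amount:
40% of $192 = $76.80
Subtract from original:
$192 - $76.80 = $115.20

$115.20


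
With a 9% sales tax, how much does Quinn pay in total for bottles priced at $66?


Calculate the tax:
9% of $66 = $5.94
Add tax to price:
$66 + $5.94 = $71.94

$71.94


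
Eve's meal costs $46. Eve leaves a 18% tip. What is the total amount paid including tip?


Calculate the tip:
18% of $46 = $8.28
Add tip to meal cost:
$46 + $8.28 = $54.28

$54.28


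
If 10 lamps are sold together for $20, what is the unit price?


Total cost: $20
Number of items: 10
Unit price: $20 / 10 = $2

$2


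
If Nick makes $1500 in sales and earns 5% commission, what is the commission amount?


Convert rate to decimal:
5% = 0.05
Multiply by sales:
$1500 x 0.05 = $75

$75


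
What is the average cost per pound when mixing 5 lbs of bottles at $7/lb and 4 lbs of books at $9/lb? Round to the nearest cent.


Cost of bottles:
5 x $7 = $35
Cost of books:
4 x $9 = $36
Total cost: $35 + $36 = $71
Total weight: 9 lbs
Average: $71 / 9 = $7.8888... ≈ $7.89/lb

$7.89/lb


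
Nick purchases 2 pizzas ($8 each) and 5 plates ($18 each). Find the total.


Cost of pizzas:
2 x $8 = $16
Cost of plates:
5 x $18 = $90
Add both:
$16 + $90 = $106

$106


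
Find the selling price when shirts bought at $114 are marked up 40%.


Calculate the markup amount:
40% of $114 = $45.60
Add to cost:
$114 + $45.60 = $159.60

$159.60


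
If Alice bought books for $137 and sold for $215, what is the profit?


Selling price = $215
Cost price = $137
Profit = selling price - cost price:
Profit = $215 - $137 = $78

$78


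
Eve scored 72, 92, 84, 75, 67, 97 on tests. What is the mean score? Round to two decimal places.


Add the scores:
72 + 92 + 84 + 75 + 67 + 97 = 487
Divide by the number of tests:
487 / 6 = 81.1666... ≈ 81.17

81.17


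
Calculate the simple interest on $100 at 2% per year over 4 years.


Use the formula I = P x R x T / 100
P x R x T = 100 x 2 x 4 = 800
I = 800 / 100 = $8

$8


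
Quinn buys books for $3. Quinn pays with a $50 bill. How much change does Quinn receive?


Start with the amount paid:
$50
Subtract the price:
$50 - $3 = $47

$47


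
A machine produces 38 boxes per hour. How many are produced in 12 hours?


Production rate: 38 boxes per hour
Time: 12 hours
Total: 38 x 12 = 456 boxes

456 boxes


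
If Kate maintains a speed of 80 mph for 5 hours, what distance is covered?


Use the formula: distance = speed x time
Speed = 80 mph, Time = 5 hours
80 x 5 = 400 miles

400 miles


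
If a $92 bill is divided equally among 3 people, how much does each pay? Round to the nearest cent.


Total bill: $92
Number of people: 3
Each pays: $92 / 3 = $30.6666... ≈ $30.67

$30.67


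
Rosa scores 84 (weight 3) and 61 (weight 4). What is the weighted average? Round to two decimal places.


Weighted sum:
3 x 84 + 4 x 61 = 496
Total weight:
3 + 4 = 7
Weighted average:
496 / 7 = 70.8571... ≈ 70.86

70.86


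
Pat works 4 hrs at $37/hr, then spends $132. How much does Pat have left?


Calculate earnings:
4 x $37 = $148
Subtract spending:
$148 - $132 = $16

$16


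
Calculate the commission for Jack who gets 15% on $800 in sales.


Convert rate to decimal:
15% = 0.15
Multiply by sales:
$800 x 0.15 = $120

$120


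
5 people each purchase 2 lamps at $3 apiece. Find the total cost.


Cost per person:
2 x $3 = $6
Group total:
5 x $6 = $30

$30


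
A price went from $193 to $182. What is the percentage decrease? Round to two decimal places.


Find the absolute change:
|182 - 193| = 11
Divide by original and multiply by 100:
11 / 193 x 100 = 5.6994...% ≈ 5.7%

5.7%


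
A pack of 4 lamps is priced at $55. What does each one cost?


Total cost: $55
Number of items: 4
Unit price: $55 / 4 = $13.75

$13.75


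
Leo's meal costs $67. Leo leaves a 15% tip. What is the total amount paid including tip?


Calculate the tip:
15% of $67 = $10.05
Add tip to meal cost:
$67 + $10.05 = $77.05

$77.05


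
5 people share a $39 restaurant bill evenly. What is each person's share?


Total bill: $39
Number of people: 5
Each pays: $39 / 5 = $7.80

$7.80


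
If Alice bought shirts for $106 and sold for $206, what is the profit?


Selling price = $206
Cost price = $106
Profit = selling price - cost price:
Profit = $206 - $106 = $100

$100


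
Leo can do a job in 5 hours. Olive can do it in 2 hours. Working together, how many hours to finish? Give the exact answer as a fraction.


Leo's rate: 1/5 of the job per hour
Olive's rate: 1/2 of the job per hour
Combined rate: 1/5 + 1/2 = 7/10 per hour
Time = 1 / (7/10) = 10/7 hours (≈ 1.43 hours)

10/7 hours


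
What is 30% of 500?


Convert percentage to decimal:
30% = 0.3
Multiply:
500 x 0.3 = 150

150


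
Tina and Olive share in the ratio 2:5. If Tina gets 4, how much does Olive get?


Find the multiplier:
4 / 2 = 2
Apply to Olive's share:
5 x 2 = 10

10


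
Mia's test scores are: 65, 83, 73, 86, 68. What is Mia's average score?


Add the scores:
65 + 83 + 73 + 86 + 68 = 375
Divide by the number of tests:
375 / 5 = 75

75


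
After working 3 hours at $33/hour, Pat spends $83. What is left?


Calculate earnings:
3 x $33 = $99
Subtract spending:
$99 - $83 = $16

$16


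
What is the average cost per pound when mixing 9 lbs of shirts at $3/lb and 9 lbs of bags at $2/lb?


Cost of shirts:
9 x $3 = $27
Cost of bags:
9 x $2 = $18
Total cost: $27 + $18 = $45
Total weight: 18 lbs
Average: $45 / 18 = $2.50/lb

$2.50/lb


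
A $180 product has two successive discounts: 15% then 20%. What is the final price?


First discount:
15% of $180 = $27
Price after first discount:
$180 - $27 = $153
Second discount:
20% of $153 = $30.60
Final price:
$153 - $30.60 = $122.40

$122.40


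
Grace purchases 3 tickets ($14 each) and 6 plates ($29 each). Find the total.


Cost of tickets:
3 x $14 = $42
Cost of plates:
6 x $29 = $174
Add both:
$42 + $174 = $216

$216


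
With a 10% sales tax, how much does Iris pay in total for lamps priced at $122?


Calculate the tax:
10% of $122 = $12.20
Add tax to price:
$122 + $12.20 = $134.20

$134.20


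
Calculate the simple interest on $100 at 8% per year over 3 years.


Use the formula I = P x R x T / 100
P x R x T = 100 x 8 x 3 = 2400
I = 2400 / 100 = $24

$24


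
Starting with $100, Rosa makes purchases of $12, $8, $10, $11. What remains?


Add up expenses:
$12 + $8 + $10 + $11 = $41
Subtract from budget:
$100 - $41 = $59

$59


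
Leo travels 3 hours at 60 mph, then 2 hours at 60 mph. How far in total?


Leg 1 distance:
60 x 3 = 180 miles
Leg 2 distance:
60 x 2 = 120 miles
Total distance:
180 + 120 = 300 miles

300 miles


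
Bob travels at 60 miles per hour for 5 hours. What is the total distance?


Use the formula: distance = speed x time
Speed = 60 mph, Time = 5 hours
60 x 5 = 300 miles

300 miles


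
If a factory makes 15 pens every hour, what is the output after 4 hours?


Production rate: 15 pens per hour
Time: 4 hours
Total: 15 x 4 = 60 pens

60 pens


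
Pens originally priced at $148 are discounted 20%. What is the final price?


Calculate the discount amount:
20% of $148 = $29.60
Subtract from original:
$148 - $29.60 = $118.40

$118.40


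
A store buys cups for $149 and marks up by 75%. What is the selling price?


Calculate the markup amount:
75% of $149 = $111.75
Add to cost:
$149 + $111.75 = $260.75

$260.75


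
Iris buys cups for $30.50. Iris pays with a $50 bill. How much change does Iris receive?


Start with the amount paid:
$50
Subtract the price:
$50 - $30.50 = $19.50

$19.50


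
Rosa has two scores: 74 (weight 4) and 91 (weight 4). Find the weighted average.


Weighted sum:
4 x 74 + 4 x 91 = 660
Total weight:
4 + 4 = 8
Weighted average:
660 / 8 = 82.5

82.5


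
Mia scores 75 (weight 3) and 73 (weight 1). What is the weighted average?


Weighted sum:
3 x 75 + 1 x 73 = 298
Total weight:
3 + 1 = 4
Weighted average:
298 / 4 = 74.5

74.5


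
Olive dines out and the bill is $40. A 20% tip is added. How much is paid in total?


Calculate the tip:
20% of $40 = $8
Add tip to meal cost:
$40 + $8 = $48

$48


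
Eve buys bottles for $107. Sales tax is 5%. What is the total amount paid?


Calculate the tax:
5% of $107 = $5.35
Add tax to price:
$107 + $5.35 = $112.35

$112.35


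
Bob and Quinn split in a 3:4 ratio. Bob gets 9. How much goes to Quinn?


Find the multiplier:
9 / 3 = 3
Apply to Quinn's share:
4 x 3 = 12

12


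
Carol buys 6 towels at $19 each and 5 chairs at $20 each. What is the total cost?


Cost of towels:
6 x $19 = $114
Cost of chairs:
5 x $20 = $100
Add both:
$114 + $100 = $214

$214


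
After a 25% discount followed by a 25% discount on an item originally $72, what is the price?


First discount:
25% of $72 = $18
Price after first discount:
$72 - $18 = $54
Second discount:
25% of $54 = $13.50
Final price:
$54 - $13.50 = $40.50

$40.50


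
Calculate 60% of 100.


Convert percentage to decimal:
60% = 0.6
Multiply:
100 x 0.6 = 60

60


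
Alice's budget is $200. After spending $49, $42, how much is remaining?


Add up expenses:
$49 + $42 = $91
Subtract from budget:
$200 - $91 = $109

$109


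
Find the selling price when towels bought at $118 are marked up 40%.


Calculate the markup amount:
40% of $118 = $47.20
Add to cost:
$118 + $47.20 = $165.20

$165.20


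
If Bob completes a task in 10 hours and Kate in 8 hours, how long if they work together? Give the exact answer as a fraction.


Bob's rate: 1/10 of the job per hour
Kate's rate: 1/8 of the job per hour
Combined rate: 1/10 + 1/8 = 9/40 per hour
Time = 1 / (9/40) = 40/9 hours (≈ 4.44 hours)

40/9 hours


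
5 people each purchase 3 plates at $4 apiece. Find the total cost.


Cost per person:
3 x $4 = $12
Group total:
5 x $12 = $60

$60


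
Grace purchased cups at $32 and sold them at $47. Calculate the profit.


Selling price = $47
Cost price = $32
Profit = selling price - cost price:
Profit = $47 - $32 = $15

$15


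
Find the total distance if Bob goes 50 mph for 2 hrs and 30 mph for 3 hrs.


Leg 1 distance:
50 x 2 = 100 miles
Leg 2 distance:
30 x 3 = 90 miles
Total distance:
100 + 90 = 190 miles

190 miles


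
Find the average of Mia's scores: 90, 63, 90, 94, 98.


Add the scores:
90 + 63 + 90 + 94 + 98 = 435
Divide by the number of tests:
435 / 5 = 87

87


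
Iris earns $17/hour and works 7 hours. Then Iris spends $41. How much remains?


Calculate earnings:
7 x $17 = $119
Subtract spending:
$119 - $41 = $78

$78


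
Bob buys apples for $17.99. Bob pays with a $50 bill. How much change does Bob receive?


Start with the amount paid:
$50
Subtract the price:
$50 - $17.99 = $32.01

$32.01


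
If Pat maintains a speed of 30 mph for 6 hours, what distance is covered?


Use the formula: distance = speed x time
Speed = 30 mph, Time = 6 hours
30 x 6 = 180 miles

180 miles


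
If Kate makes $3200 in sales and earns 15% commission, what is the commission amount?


Convert rate to decimal:
15% = 0.15
Multiply by sales:
$3200 x 0.15 = $480

$480


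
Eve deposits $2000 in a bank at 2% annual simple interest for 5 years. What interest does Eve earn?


Use the formula I = P x R x T / 100
P x R x T = 2000 x 2 x 5 = 20000
I = 20000 / 100 = $200

$200


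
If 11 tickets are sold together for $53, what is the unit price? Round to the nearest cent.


Total cost: $53
Number of items: 11
Unit price: $53 / 11 = $4.8181... ≈ $4.82

$4.82


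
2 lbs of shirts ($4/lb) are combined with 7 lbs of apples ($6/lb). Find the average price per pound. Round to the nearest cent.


Cost of shirts:
2 x $4 = $8
Cost of apples:
7 x $6 = $42
Total cost: $8 + $42 = $50
Total weight: 9 lbs
Average: $50 / 9 = $5.5555... ≈ $5.56/lb

$5.56/lb


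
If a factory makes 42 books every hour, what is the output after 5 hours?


Production rate: 42 books per hour
Time: 5 hours
Total: 42 x 5 = 210 books

210 books


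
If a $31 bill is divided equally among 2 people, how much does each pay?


Total bill: $31
Number of people: 2
Each pays: $31 / 2 = $15.50

$15.50


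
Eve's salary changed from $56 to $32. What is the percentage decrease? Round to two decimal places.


Find the absolute change:
|32 - 56| = 24
Divide by original and multiply by 100:
24 / 56 x 100 = 42.8571...% ≈ 42.86%

42.86%


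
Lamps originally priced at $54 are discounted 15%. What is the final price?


Calculate the discount amount:
15% of $54 = $8.10
Subtract from original:
$54 - $8.10 = $45.90

$45.90


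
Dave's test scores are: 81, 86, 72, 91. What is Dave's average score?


Add the scores:
81 + 86 + 72 + 91 = 330
Divide by the number of tests:
330 / 4 = 82.5

82.5


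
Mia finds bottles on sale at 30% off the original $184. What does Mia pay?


Calculate the discount amount:
30% of $184 = $55.20
Subtract from original:
$184 - $55.20 = $128.80

$128.80


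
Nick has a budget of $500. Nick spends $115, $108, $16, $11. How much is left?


Add up expenses:
$115 + $108 + $16 + $11 = $250
Subtract from budget:
$500 - $250 = $250

$250


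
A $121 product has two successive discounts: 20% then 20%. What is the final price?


First discount:
20% of $121 = $24.20
Price after first discount:
$121 - $24.20 = $96.80
Second discount:
20% of $96.80 = $19.36
Final price:
$96.80 - $19.36 = $77.44

$77.44


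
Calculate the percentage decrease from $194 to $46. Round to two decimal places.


Find the absolute change:
|46 - 194| = 148
Divide by original and multiply by 100:
148 / 194 x 100 = 76.2886...% ≈ 76.29%

76.29%


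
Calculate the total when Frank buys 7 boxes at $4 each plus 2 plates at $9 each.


Cost of boxes:
7 x $4 = $28
Cost of plates:
2 x $9 = $18
Add both:
$28 + $18 = $46

$46


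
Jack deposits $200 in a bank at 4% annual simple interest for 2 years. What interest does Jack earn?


Use the formula I = P x R x T / 100
P x R x T = 200 x 4 x 2 = 1600
I = 1600 / 100 = $16

$16


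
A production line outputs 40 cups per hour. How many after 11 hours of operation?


Production rate: 40 cups per hour
Time: 11 hours
Total: 40 x 11 = 440 cups

440 cups


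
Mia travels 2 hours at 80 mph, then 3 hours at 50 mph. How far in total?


Leg 1 distance:
80 x 2 = 160 miles
Leg 2 distance:
50 x 3 = 150 miles
Total distance:
160 + 150 = 310 miles

310 miles


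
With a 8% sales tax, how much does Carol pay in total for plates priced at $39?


Calculate the tax:
8% of $39 = $3.12
Add tax to price:
$39 + $3.12 = $42.12

$42.12


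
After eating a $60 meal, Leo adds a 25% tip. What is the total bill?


Calculate the tip:
25% of $60 = $15
Add tip to meal cost:
$60 + $15 = $75

$75


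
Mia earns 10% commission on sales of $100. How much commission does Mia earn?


Convert rate to decimal:
10% = 0.1
Multiply by sales:
$100 x 0.1 = $10

$10


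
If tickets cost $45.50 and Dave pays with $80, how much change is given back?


Start with the amount paid:
$80
Subtract the price:
$80 - $45.50 = $34.50

$34.50


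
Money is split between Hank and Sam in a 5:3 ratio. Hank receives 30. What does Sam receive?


Find the multiplier:
30 / 5 = 6
Apply to Sam's share:
3 x 6 = 18

18


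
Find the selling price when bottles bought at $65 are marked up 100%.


Calculate the markup amount:
100% of $65 = $65
Add to cost:
$65 + $65 = $130

$130


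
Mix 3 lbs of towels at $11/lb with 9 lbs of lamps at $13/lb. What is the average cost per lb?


Cost of towels:
3 x $11 = $33
Cost of lamps:
9 x $13 = $117
Total cost: $33 + $117 = $150
Total weight: 12 lbs
Average: $150 / 12 = $12.50/lb

$12.50/lb


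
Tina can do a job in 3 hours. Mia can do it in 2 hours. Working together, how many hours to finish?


Tina's rate: 1/3 of the job per hour
Mia's rate: 1/2 of the job per hour
Combined rate: 1/3 + 1/2 = 5/6 per hour
Time = 1 / (5/6) = 6/5 = 1.2 hours

1.2 hours


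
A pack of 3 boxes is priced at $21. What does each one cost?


Total cost: $21
Number of items: 3
Unit price: $21 / 3 = $7

$7


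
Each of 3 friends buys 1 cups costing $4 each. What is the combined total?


Cost per person:
1 x $4 = $4
Group total:
3 x $4 = $12

$12


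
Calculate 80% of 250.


Convert percentage to decimal:
80% = 0.8
Multiply:
250 x 0.8 = 200

200


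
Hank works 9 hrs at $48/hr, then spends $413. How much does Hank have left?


Calculate earnings:
9 x $48 = $432
Subtract spending:
$432 - $413 = $19

$19


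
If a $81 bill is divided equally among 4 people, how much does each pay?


Total bill: $81
Number of people: 4
Each pays: $81 / 4 = $20.25

$20.25


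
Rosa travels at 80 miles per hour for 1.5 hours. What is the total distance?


Use the formula: distance = speed x time
Speed = 80 mph, Time = 1.5 hours
80 x 1.5 = 120 miles

120 miles


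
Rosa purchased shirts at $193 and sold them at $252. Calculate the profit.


Selling price = $252
Cost price = $193
Profit = selling price - cost price:
Profit = $252 - $193 = $59

$59


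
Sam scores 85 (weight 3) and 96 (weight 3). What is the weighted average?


Weighted sum:
3 x 85 + 3 x 96 = 543
Total weight:
3 + 3 = 6
Weighted average:
543 / 6 = 90.5

90.5


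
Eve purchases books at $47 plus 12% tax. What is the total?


Calculate the tax:
12% of $47 = $5.64
Add tax to price:
$47 + $5.64 = $52.64

$52.64


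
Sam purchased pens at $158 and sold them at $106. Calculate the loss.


Selling price = $106
Cost price = $158
Loss = cost price - selling price:
Loss = $158 - $106 = $52

$52


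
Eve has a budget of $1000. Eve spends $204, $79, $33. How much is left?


Add up expenses:
$204 + $79 + $33 = $316
Subtract from budget:
$1000 - $316 = $684

$684


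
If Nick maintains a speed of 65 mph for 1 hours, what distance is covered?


Use the formula: distance = speed x time
Speed = 65 mph, Time = 1 hours
65 x 1 = 65 miles

65 miles


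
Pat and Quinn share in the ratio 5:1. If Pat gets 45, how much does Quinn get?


Find the multiplier:
45 / 5 = 9
Apply to Quinn's share:
1 x 9 = 9

9


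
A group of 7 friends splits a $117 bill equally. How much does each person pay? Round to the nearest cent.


Total bill: $117
Number of people: 7
Each pays: $117 / 7 = $16.7142... ≈ $16.71

$16.71


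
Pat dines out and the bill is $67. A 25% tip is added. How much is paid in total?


Calculate the tip:
25% of $67 = $16.75
Add tip to meal cost:
$67 + $16.75 = $83.75

$83.75


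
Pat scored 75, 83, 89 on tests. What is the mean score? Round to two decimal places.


Add the scores:
75 + 83 + 89 = 247
Divide by the number of tests:
247 / 3 = 82.3333... ≈ 82.33

82.33


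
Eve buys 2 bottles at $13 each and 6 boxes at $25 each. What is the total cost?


Cost of bottles:
2 x $13 = $26
Cost of boxes:
6 x $25 = $150
Add both:
$26 + $150 = $176

$176


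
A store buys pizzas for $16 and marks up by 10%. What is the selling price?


Calculate the markup amount:
10% of $16 = $1.60
Add to cost:
$16 + $1.60 = $17.60

$17.60


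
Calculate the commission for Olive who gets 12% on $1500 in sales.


Convert rate to decimal:
12% = 0.12
Multiply by sales:
$1500 x 0.12 = $180

$180


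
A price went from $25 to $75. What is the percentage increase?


Find the absolute change:
|75 - 25| = 50
Divide by original and multiply by 100:
50 / 25 x 100 = 200%

200%


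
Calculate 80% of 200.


Convert percentage to decimal:
80% = 0.8
Multiply:
200 x 0.8 = 160

160


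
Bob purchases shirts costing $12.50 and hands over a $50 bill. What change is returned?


Start with the amount paid:
$50
Subtract the price:
$50 - $12.50 = $37.50

$37.50


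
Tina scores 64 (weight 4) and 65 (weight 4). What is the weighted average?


Weighted sum:
4 x 64 + 4 x 65 = 516
Total weight:
4 + 4 = 8
Weighted average:
516 / 8 = 64.5

64.5


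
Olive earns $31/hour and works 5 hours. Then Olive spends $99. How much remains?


Calculate earnings:
5 x $31 = $155
Subtract spending:
$155 - $99 = $56

$56


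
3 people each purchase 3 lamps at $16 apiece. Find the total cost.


Cost per person:
3 x $16 = $48
Group total:
3 x $48 = $144

$144


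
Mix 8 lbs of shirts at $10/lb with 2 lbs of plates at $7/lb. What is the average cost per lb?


Cost of shirts:
8 x $10 = $80
Cost of plates:
2 x $7 = $14
Total cost: $80 + $14 = $94
Total weight: 10 lbs
Average: $94 / 10 = $9.40/lb

$9.40/lb


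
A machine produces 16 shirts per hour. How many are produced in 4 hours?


Production rate: 16 shirts per hour
Time: 4 hours
Total: 16 x 4 = 64 shirts

64 shirts


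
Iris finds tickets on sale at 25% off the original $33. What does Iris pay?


Calculate the discount amount:
25% of $33 = $8.25
Subtract from original:
$33 - $8.25 = $24.75

$24.75


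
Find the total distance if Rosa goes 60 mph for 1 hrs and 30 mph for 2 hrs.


Leg 1 distance:
60 x 1 = 60 miles
Leg 2 distance:
30 x 2 = 60 miles
Total distance:
60 + 60 = 120 miles

120 miles


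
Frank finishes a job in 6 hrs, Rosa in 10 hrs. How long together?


Frank's rate: 1/6 of the job per hour
Rosa's rate: 1/10 of the job per hour
Combined rate: 1/6 + 1/10 = 4/15 per hour
Time = 1 / (4/15) = 15/4 = 3.75 hours

3.75 hours


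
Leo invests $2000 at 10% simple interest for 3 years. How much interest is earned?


Use the formula I = P x R x T / 100
P x R x T = 2000 x 10 x 3 = 60000
I = 60000 / 100 = $600

$600


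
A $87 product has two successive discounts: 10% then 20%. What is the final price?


First discount:
10% of $87 = $8.70
Price after first discount:
$87 - $8.70 = $78.30
Second discount:
20% of $78.30 = $15.66
Final price:
$78.30 - $15.66 = $62.64

$62.64


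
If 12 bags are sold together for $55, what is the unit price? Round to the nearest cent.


Total cost: $55
Number of items: 12
Unit price: $55 / 12 = $4.5833... ≈ $4.58

$4.58


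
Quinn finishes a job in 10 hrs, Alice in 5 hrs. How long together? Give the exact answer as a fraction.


Quinn's rate: 1/10 of the job per hour
Alice's rate: 1/5 of the job per hour
Combined rate: 1/10 + 1/5 = 3/10 per hour
Time = 1 / (3/10) = 10/3 hours (≈ 3.33 hours)

10/3 hours


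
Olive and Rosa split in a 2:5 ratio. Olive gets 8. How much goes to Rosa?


Find the multiplier:
8 / 2 = 4
Apply to Rosa's share:
5 x 4 = 20

20


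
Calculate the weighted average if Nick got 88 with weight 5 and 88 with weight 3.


Weighted sum:
5 x 88 + 3 x 88 = 704
Total weight:
5 + 3 = 8
Weighted average:
704 / 8 = 88

88


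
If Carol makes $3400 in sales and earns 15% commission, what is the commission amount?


Convert rate to decimal:
15% = 0.15
Multiply by sales:
$3400 x 0.15 = $510

$510


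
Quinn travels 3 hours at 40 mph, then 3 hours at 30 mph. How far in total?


Leg 1 distance:
40 x 3 = 120 miles
Leg 2 distance:
30 x 3 = 90 miles
Total distance:
120 + 90 = 210 miles

210 miles


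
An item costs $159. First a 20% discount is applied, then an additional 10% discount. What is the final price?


First discount:
20% of $159 = $31.80
Price after first discount:
$159 - $31.80 = $127.20
Second discount:
10% of $127.20 = $12.72
Final price:
$127.20 - $12.72 = $114.48

$114.48


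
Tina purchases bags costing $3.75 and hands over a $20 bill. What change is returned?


Start with the amount paid:
$20
Subtract the price:
$20 - $3.75 = $16.25

$16.25


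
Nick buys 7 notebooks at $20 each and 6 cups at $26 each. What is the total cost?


Cost of notebooks:
7 x $20 = $140
Cost of cups:
6 x $26 = $156
Add both:
$140 + $156 = $296

$296


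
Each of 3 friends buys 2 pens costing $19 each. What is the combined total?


Cost per person:
2 x $19 = $38
Group total:
3 x $38 = $114

$114


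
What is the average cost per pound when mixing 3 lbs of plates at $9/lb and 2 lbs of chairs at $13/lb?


Cost of plates:
3 x $9 = $27
Cost of chairs:
2 x $13 = $26
Total cost: $27 + $26 = $53
Total weight: 5 lbs
Average: $53 / 5 = $10.60/lb

$10.60/lb


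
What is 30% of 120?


Convert percentage to decimal:
30% = 0.3
Multiply:
120 x 0.3 = 36

36


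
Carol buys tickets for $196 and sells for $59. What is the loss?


Selling price = $59
Cost price = $196
Loss = cost price - selling price:
Loss = $196 - $59 = $137

$137


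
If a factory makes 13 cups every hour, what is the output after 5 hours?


Production rate: 13 cups per hour
Time: 5 hours
Total: 13 x 5 = 65 cups

65 cups


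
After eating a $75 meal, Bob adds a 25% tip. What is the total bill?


Calculate the tip:
25% of $75 = $18.75
Add tip to meal cost:
$75 + $18.75 = $93.75

$93.75


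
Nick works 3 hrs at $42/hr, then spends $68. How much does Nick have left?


Calculate earnings:
3 x $42 = $126
Subtract spending:
$126 - $68 = $58

$58


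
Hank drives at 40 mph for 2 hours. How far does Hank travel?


Use the formula: distance = speed x time
Speed = 40 mph, Time = 2 hours
40 x 2 = 80 miles

80 miles


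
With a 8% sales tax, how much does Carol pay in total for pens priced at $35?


Calculate the tax:
8% of $35 = $2.80
Add tax to price:
$35 + $2.80 = $37.80

$37.80


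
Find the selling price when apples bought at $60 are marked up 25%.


Calculate the markup amount:
25% of $60 = $15
Add to cost:
$60 + $15 = $75

$75


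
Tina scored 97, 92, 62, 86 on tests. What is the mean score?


Add the scores:
97 + 92 + 62 + 86 = 337
Divide by the number of tests:
337 / 4 = 84.25

84.25


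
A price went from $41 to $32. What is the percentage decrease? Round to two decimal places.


Find the absolute change:
|32 - 41| = 9
Divide by original and multiply by 100:
9 / 41 x 100 = 21.9512...% ≈ 21.95%

21.95%


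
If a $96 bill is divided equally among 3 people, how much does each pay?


Total bill: $96
Number of people: 3
Each pays: $96 / 3 = $32

$32


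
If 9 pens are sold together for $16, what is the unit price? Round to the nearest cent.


Total cost: $16
Number of items: 9
Unit price: $16 / 9 = $1.7777... ≈ $1.78

$1.78


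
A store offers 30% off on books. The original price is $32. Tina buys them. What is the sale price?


Calculate the discount amount:
30% of $32 = $9.60
Subtract from original:
$32 - $9.60 = $22.40

$22.40


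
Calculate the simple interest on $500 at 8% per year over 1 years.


Use the formula I = P x R x T / 100
P x R x T = 500 x 8 x 1 = 4000
I = 4000 / 100 = $40

$40


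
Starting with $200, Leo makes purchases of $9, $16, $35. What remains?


Add up expenses:
$9 + $16 + $35 = $60
Subtract from budget:
$200 - $60 = $140

$140


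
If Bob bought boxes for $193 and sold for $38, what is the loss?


Selling price = $38
Cost price = $193
Loss = cost price - selling price:
Loss = $193 - $38 = $155

$155


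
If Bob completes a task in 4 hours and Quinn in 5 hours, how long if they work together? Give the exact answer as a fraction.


Bob's rate: 1/4 of the job per hour
Quinn's rate: 1/5 of the job per hour
Combined rate: 1/4 + 1/5 = 9/20 per hour
Time = 1 / (9/20) = 20/9 hours (≈ 2.22 hours)

20/9 hours


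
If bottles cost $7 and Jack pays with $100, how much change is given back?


Start with the amount paid:
$100
Subtract the price:
$100 - $7 = $93

$93


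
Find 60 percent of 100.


Convert percentage to decimal:
60% = 0.6
Multiply:
100 x 0.6 = 60

60


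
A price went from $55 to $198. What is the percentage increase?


Find the absolute change:
|198 - 55| = 143
Divide by original and multiply by 100:
143 / 55 x 100 = 260%

260%


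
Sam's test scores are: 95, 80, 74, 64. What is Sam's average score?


Add the scores:
95 + 80 + 74 + 64 = 313
Divide by the number of tests:
313 / 4 = 78.25

78.25


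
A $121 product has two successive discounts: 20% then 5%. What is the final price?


First discount:
20% of $121 = $24.20
Price after first discount:
$121 - $24.20 = $96.80
Second discount:
5% of $96.80 = $4.84
Final price:
$96.80 - $4.84 = $91.96

$91.96


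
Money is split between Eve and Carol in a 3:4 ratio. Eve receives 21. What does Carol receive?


Find the multiplier:
21 / 3 = 7
Apply to Carol's share:
4 x 7 = 28

28


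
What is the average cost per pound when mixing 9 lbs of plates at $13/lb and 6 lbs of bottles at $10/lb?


Cost of plates:
9 x $13 = $117
Cost of bottles:
6 x $10 = $60
Total cost: $117 + $60 = $177
Total weight: 15 lbs
Average: $177 / 15 = $11.80/lb

$11.80/lb


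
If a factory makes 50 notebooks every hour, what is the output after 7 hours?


Production rate: 50 notebooks per hour
Time: 7 hours
Total: 50 x 7 = 350 notebooks

350 notebooks


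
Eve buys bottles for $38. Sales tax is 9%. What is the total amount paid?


Calculate the tax:
9% of $38 = $3.42
Add tax to price:
$38 + $3.42 = $41.42

$41.42


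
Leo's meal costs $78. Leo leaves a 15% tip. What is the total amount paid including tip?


Calculate the tip:
15% of $78 = $11.70
Add tip to meal cost:
$78 + $11.70 = $89.70

$89.70


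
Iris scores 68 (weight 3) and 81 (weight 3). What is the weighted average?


Weighted sum:
3 x 68 + 3 x 81 = 447
Total weight:
3 + 3 = 6
Weighted average:
447 / 6 = 74.5

74.5


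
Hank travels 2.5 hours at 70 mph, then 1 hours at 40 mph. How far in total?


Leg 1 distance:
70 x 2.5 = 175 miles
Leg 2 distance:
40 x 1 = 40 miles
Total distance:
175 + 40 = 215 miles

215 miles


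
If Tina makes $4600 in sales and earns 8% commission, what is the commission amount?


Convert rate to decimal:
8% = 0.08
Multiply by sales:
$4600 x 0.08 = $368

$368


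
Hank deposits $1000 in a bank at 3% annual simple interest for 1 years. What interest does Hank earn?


Use the formula I = P x R x T / 100
P x R x T = 1000 x 3 x 1 = 3000
I = 3000 / 100 = $30

$30


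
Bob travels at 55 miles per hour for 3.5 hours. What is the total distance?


Use the formula: distance = speed x time
Speed = 55 mph, Time = 3.5 hours
55 x 3.5 = 192.5 miles

192.5 miles


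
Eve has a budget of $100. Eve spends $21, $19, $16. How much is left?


Add up expenses:
$21 + $19 + $16 = $56
Subtract from budget:
$100 - $56 = $44

$44


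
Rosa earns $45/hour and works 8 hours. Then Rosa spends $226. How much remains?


Calculate earnings:
8 x $45 = $360
Subtract spending:
$360 - $226 = $134

$134


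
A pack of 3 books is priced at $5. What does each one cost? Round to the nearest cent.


Total cost: $5
Number of items: 3
Unit price: $5 / 3 = $1.6666... ≈ $1.67

$1.67


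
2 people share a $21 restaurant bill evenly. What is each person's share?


Total bill: $21
Number of people: 2
Each pays: $21 / 2 = $10.50

$10.50


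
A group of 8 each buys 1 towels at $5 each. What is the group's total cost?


Cost per person:
1 x $5 = $5
Group total:
8 x $5 = $40

$40


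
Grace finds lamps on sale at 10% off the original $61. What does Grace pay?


Calculate the discount amount:
10% of $61 = $6.10
Subtract from original:
$61 - $6.10 = $54.90

$54.90


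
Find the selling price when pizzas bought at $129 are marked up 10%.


Calculate the markup amount:
10% of $129 = $12.90
Add to cost:
$129 + $12.90 = $141.90

$141.90


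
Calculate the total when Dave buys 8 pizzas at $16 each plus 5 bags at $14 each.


Cost of pizzas:
8 x $16 = $128
Cost of bags:
5 x $14 = $70
Add both:
$128 + $70 = $198

$198


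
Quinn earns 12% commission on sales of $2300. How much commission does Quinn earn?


Convert rate to decimal:
12% = 0.12
Multiply by sales:
$2300 x 0.12 = $276

$276


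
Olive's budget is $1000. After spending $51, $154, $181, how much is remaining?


Add up expenses:
$51 + $154 + $181 = $386
Subtract from budget:
$1000 - $386 = $614

$614


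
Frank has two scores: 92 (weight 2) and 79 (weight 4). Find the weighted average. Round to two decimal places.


Weighted sum:
2 x 92 + 4 x 79 = 500
Total weight:
2 + 4 = 6
Weighted average:
500 / 6 = 83.3333... ≈ 83.33

83.33


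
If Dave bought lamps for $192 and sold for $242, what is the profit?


Selling price = $242
Cost price = $192
Profit = selling price - cost price:
Profit = $242 - $192 = $50

$50


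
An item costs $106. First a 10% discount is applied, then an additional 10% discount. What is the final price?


First discount:
10% of $106 = $10.60
Price after first discount:
$106 - $10.60 = $95.40
Second discount:
10% of $95.40 = $9.54
Final price:
$95.40 - $9.54 = $85.86

$85.86


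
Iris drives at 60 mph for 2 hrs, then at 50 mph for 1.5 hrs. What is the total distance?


Leg 1 distance:
60 x 2 = 120 miles
Leg 2 distance:
50 x 1.5 = 75 miles
Total distance:
120 + 75 = 195 miles

195 miles


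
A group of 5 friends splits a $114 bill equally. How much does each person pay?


Total bill: $114
Number of people: 5
Each pays: $114 / 5 = $22.80

$22.80


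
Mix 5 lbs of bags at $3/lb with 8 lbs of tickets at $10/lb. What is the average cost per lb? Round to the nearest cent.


Cost of bags:
5 x $3 = $15
Cost of tickets:
8 x $10 = $80
Total cost: $15 + $80 = $95
Total weight: 13 lbs
Average: $95 / 13 = $7.3076... ≈ $7.31/lb

$7.31/lb


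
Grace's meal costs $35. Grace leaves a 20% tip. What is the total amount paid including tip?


Calculate the tip:
20% of $35 = $7
Add tip to meal cost:
$35 + $7 = $42

$42


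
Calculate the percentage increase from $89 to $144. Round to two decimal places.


Find the absolute change:
|144 - 89| = 55
Divide by original and multiply by 100:
55 / 89 x 100 = 61.7977...% ≈ 61.8%

61.8%


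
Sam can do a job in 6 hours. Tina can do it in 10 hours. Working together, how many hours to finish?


Sam's rate: 1/6 of the job per hour
Tina's rate: 1/10 of the job per hour
Combined rate: 1/6 + 1/10 = 4/15 per hour
Time = 1 / (4/15) = 15/4 = 3.75 hours

3.75 hours


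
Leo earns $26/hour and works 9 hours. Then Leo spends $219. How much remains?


Calculate earnings:
9 x $26 = $234
Subtract spending:
$234 - $219 = $15

$15


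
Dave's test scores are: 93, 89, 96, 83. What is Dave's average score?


Add the scores:
93 + 89 + 96 + 83 = 361
Divide by the number of tests:
361 / 4 = 90.25

90.25


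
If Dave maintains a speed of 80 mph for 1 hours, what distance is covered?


Use the formula: distance = speed x time
Speed = 80 mph, Time = 1 hours
80 x 1 = 80 miles

80 miles


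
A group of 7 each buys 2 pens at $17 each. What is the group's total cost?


Cost per person:
2 x $17 = $34
Group total:
7 x $34 = $238

$238


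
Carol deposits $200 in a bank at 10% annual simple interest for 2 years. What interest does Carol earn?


Use the formula I = P x R x T / 100
P x R x T = 200 x 10 x 2 = 4000
I = 4000 / 100 = $40

$40


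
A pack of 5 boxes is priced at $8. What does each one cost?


Total cost: $8
Number of items: 5
Unit price: $8 / 5 = $1.60

$1.60


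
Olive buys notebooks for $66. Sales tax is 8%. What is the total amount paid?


Calculate the tax:
8% of $66 = $5.28
Add tax to price:
$66 + $5.28 = $71.28

$71.28


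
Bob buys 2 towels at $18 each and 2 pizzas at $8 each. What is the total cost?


Cost of towels:
2 x $18 = $36
Cost of pizzas:
2 x $8 = $16
Add both:
$36 + $16 = $52

$52


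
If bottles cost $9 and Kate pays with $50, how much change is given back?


Start with the amount paid:
$50
Subtract the price:
$50 - $9 = $41

$41


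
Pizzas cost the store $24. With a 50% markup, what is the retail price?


Calculate the markup amount:
50% of $24 = $12
Add to cost:
$24 + $12 = $36

$36


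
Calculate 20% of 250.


Convert percentage to decimal:
20% = 0.2
Multiply:
250 x 0.2 = 50

50


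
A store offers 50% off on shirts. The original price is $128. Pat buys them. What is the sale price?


Calculate the discount amount:
50% of $128 = $64
Subtract from original:
$128 - $64 = $64

$64


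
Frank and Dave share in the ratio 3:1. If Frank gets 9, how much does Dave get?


Find the multiplier:
9 / 3 = 3
Apply to Dave's share:
1 x 3 = 3

3


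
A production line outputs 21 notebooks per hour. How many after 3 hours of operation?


Production rate: 21 notebooks per hour
Time: 3 hours
Total: 21 x 3 = 63 notebooks

63 notebooks


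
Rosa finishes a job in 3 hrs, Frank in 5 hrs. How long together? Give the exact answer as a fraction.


Rosa's rate: 1/3 of the job per hour
Frank's rate: 1/5 of the job per hour
Combined rate: 1/3 + 1/5 = 8/15 per hour
Time = 1 / (8/15) = 15/8 hours (≈ 1.88 hours)

15/8 hours


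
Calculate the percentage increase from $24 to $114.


Find the absolute change:
|114 - 24| = 90
Divide by original and multiply by 100:
90 / 24 x 100 = 375%

375%


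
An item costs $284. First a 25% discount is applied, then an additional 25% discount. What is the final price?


First discount:
25% of $284 = $71
Price after first discount:
$284 - $71 = $213
Second discount:
25% of $213 = $53.25
Final price:
$213 - $53.25 = $159.75

$159.75


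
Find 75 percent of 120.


Convert percentage to decimal:
75% = 0.75
Multiply:
120 x 0.75 = 90

90


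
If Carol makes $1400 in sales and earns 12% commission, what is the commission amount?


Convert rate to decimal:
12% = 0.12
Multiply by sales:
$1400 x 0.12 = $168

$168


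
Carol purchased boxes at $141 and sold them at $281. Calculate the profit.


Selling price = $281
Cost price = $141
Profit = selling price - cost price:
Profit = $281 - $141 = $140

$140


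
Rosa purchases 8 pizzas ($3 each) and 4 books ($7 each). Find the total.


Cost of pizzas:
8 x $3 = $24
Cost of books:
4 x $7 = $28
Add both:
$24 + $28 = $52

$52


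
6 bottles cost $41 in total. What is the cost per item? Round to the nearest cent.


Total cost: $41
Number of items: 6
Unit price: $41 / 6 = $6.8333... ≈ $6.83

$6.83


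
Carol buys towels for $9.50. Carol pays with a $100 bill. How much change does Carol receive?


Start with the amount paid:
$100
Subtract the price:
$100 - $9.50 = $90.50

$90.50


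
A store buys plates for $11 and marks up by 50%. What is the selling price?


Calculate the markup amount:
50% of $11 = $5.50
Add to cost:
$11 + $5.50 = $16.50

$16.50


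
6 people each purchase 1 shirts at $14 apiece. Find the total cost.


Cost per person:
1 x $14 = $14
Group total:
6 x $14 = $84

$84


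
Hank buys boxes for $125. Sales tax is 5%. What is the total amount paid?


Calculate the tax:
5% of $125 = $6.25
Add tax to price:
$125 + $6.25 = $131.25

$131.25


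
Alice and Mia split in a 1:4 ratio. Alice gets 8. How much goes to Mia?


Find the multiplier:
8 / 1 = 8
Apply to Mia's share:
4 x 8 = 32

32


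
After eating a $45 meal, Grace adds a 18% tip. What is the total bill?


Calculate the tip:
18% of $45 = $8.10
Add tip to meal cost:
$45 + $8.10 = $53.10

$53.10
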